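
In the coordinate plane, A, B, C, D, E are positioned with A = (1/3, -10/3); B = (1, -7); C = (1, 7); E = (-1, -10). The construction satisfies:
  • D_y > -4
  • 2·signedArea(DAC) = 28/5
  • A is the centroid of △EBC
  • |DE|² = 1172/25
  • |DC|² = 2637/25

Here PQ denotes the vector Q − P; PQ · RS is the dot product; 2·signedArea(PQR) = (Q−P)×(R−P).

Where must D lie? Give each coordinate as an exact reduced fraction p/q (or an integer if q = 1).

1. D_x = -1/5  [line -31/3·x + 2/3·y + 1/15 = 0 ∩ |DE|² = 1172/25]
2. D_y = -16/5  [line -31/3·x + 2/3·y + 1/15 = 0 ∩ |DE|² = 1172/25]
   → D = (-1/5, -16/5)

D = (-1/5, -16/5)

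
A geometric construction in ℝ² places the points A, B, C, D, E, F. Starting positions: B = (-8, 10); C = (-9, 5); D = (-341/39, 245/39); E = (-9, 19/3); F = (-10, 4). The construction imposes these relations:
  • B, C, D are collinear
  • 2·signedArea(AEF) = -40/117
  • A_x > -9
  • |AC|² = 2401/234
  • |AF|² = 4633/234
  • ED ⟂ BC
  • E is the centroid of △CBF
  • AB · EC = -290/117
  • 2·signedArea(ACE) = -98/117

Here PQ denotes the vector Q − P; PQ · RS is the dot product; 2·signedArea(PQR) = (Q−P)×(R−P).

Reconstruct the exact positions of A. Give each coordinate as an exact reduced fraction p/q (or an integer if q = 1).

A = (-653/78, 635/78)

1. A_x = -653/78  [2·signedArea(AEF) = -40/117 ∩ AB · EC = -290/117]
2. A_y = 635/78  [2·signedArea(AEF) = -40/117 ∩ AB · EC = -290/117]
   → A = (-653/78, 635/78)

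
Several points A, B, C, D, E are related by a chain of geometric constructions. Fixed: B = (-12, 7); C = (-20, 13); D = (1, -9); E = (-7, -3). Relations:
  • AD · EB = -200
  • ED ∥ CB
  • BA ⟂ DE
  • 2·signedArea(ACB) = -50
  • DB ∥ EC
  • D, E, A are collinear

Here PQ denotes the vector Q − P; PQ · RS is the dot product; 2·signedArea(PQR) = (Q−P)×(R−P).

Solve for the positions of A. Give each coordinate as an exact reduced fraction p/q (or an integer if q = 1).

A = (-15, 3)

1. A_x = -15  [D, E, A are collinear ∩ BA ⟂ DE]
2. A_y = 3  [D, E, A are collinear ∩ BA ⟂ DE]
   → A = (-15, 3)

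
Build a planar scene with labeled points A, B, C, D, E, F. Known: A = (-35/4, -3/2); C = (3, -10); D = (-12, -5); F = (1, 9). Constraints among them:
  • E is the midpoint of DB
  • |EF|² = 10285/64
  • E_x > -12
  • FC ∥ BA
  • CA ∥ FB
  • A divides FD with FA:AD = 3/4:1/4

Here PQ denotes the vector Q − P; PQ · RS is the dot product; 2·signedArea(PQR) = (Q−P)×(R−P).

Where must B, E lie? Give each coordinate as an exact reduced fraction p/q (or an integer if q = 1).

B = (-43/4, 35/2)
E = (-91/8, 25/4)

1. B_x = -43/4  [FC ∥ BA ∩ CA ∥ FB]
2. B_y = 35/2  [FC ∥ BA ∩ CA ∥ FB]
   → B = (-43/4, 35/2)
3. E_x = -91/8  [E is the midpoint of DB]
4. E_y = 25/4  [E is the midpoint of DB]
   → E = (-91/8, 25/4)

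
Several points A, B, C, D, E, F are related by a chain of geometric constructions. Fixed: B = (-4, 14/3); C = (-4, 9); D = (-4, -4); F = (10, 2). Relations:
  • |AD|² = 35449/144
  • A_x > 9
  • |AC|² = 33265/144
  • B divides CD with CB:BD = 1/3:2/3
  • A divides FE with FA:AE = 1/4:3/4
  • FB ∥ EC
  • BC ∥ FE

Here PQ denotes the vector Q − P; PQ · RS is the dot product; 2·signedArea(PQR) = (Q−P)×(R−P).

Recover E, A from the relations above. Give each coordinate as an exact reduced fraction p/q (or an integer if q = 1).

1. E_x = 10  [FB ∥ EC ∩ BC ∥ FE]
2. E_y = 19/3  [FB ∥ EC ∩ BC ∥ FE]
   → E = (10, 19/3)
3. A_x = 10  [A divides FE with FA:AE = 1/4:3/4]
4. A_y = 37/12  [A divides FE with FA:AE = 1/4:3/4]
   → A = (10, 37/12)

A = (10, 37/12)
E = (10, 19/3)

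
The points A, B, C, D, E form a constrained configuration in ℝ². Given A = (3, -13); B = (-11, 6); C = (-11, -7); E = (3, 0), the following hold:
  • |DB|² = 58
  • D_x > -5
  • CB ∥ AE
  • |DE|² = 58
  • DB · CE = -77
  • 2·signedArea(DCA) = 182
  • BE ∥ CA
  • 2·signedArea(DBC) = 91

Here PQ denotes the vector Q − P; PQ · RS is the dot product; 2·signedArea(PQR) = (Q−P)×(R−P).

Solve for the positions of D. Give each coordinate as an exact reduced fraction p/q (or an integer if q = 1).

D = (-4, 3)

1. D_x = -4  [2·signedArea(DCA) = 182 ∩ 2·signedArea(DBC) = 91]
2. D_y = 3  [2·signedArea(DCA) = 182 ∩ 2·signedArea(DBC) = 91]
   → D = (-4, 3)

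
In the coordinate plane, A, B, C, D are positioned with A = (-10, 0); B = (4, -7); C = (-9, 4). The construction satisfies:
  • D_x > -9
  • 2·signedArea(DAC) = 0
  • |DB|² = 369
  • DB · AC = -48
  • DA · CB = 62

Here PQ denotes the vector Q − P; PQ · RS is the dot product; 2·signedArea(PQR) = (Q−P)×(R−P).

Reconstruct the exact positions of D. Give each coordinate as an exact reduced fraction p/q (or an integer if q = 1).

1. D_x = -8  [2·signedArea(DAC) = 0 ∩ DB · AC = -48]
2. D_y = 8  [2·signedArea(DAC) = 0 ∩ DB · AC = -48]
   → D = (-8, 8)

D = (-8, 8)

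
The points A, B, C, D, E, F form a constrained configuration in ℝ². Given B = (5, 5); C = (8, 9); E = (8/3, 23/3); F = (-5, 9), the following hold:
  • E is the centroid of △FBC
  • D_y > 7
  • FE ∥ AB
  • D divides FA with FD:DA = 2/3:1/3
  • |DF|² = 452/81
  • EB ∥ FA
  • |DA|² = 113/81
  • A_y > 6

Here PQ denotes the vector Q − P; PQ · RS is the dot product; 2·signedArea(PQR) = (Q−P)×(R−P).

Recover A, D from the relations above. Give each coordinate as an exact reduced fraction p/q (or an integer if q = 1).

1. A_x = -8/3  [FE ∥ AB ∩ EB ∥ FA]
2. A_y = 19/3  [FE ∥ AB ∩ EB ∥ FA]
   → A = (-8/3, 19/3)
3. D_x = -31/9  [D divides FA with FD:DA = 2/3:1/3]
4. D_y = 65/9  [D divides FA with FD:DA = 2/3:1/3]
   → D = (-31/9, 65/9)

A = (-8/3, 19/3)
D = (-31/9, 65/9)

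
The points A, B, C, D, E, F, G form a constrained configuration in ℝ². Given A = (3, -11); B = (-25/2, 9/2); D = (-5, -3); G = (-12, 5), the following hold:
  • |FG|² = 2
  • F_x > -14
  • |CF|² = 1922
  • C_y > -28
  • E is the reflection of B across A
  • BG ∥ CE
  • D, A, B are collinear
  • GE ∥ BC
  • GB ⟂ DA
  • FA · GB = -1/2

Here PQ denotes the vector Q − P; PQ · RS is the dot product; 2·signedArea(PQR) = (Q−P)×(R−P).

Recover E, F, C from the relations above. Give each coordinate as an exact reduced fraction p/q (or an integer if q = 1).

C = (18, -27)
E = (37/2, -53/2)
F = (-13, 4)

1. E_x = 37/2  [E is the reflection of B across A]
2. E_y = -53/2  [E is the reflection of B across A]
   → E = (37/2, -53/2)
3. F_x = -13  [line 1/2·x + 1/2·y + 9/2 = 0 ∩ |FG|² = 2]
4. F_y = 4  [line 1/2·x + 1/2·y + 9/2 = 0 ∩ |FG|² = 2]
   → F = (-13, 4)
5. C_x = 18  [BG ∥ CE ∩ GE ∥ BC]
6. C_y = -27  [BG ∥ CE ∩ GE ∥ BC]
   → C = (18, -27)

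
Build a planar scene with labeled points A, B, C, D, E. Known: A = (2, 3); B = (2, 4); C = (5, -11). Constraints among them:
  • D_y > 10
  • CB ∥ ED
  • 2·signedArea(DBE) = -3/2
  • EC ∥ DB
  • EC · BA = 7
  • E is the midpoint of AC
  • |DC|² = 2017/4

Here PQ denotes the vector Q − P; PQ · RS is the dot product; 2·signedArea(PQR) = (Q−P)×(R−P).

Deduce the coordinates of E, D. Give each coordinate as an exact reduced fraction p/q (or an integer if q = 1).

1. E_x = 7/2  [E is the midpoint of AC]
2. E_y = -4  [E is the midpoint of AC]
   → E = (7/2, -4)
3. D_x = 1/2  [EC ∥ DB ∩ CB ∥ ED]
4. D_y = 11  [EC ∥ DB ∩ CB ∥ ED]
   → D = (1/2, 11)

D = (1/2, 11)
E = (7/2, -4)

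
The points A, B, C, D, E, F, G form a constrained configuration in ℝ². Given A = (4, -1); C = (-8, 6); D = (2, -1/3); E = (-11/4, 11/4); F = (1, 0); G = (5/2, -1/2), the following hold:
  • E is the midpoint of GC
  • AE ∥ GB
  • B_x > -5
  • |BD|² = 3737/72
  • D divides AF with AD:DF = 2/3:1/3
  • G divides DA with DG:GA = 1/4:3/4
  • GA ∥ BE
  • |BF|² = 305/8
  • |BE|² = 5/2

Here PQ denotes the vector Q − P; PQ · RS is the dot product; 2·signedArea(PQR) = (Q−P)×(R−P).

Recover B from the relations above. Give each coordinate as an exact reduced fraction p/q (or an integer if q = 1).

B = (-17/4, 13/4)

1. B_x = -17/4  [GA ∥ BE ∩ AE ∥ GB]
2. B_y = 13/4  [GA ∥ BE ∩ AE ∥ GB]
   → B = (-17/4, 13/4)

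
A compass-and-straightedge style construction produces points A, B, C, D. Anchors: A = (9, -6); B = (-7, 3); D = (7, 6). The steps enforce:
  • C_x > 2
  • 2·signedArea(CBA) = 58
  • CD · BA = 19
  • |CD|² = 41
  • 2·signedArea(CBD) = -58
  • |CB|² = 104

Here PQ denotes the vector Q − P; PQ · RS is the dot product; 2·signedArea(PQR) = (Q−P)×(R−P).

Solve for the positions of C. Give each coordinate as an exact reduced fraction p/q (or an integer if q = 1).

C = (3, 1)

1. C_x = 3  [CD · BA = 19 ∩ 2·signedArea(CBA) = 58]
2. C_y = 1  [CD · BA = 19 ∩ 2·signedArea(CBA) = 58]
   → C = (3, 1)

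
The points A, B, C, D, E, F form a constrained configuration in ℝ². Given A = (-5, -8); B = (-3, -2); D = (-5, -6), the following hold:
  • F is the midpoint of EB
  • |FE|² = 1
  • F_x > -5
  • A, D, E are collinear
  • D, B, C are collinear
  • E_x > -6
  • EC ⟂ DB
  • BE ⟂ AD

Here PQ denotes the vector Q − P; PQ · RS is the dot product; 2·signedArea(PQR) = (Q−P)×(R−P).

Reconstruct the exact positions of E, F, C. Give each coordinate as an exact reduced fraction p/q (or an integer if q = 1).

1. E_x = -5  [A, D, E are collinear ∩ BE ⟂ AD]
2. E_y = -2  [A, D, E are collinear ∩ BE ⟂ AD]
   → E = (-5, -2)
3. F_x = -4  [F is the midpoint of EB]
4. F_y = -2  [F is the midpoint of EB]
   → F = (-4, -2)
5. C_x = -17/5  [D, B, C are collinear ∩ EC ⟂ DB]
6. C_y = -14/5  [D, B, C are collinear ∩ EC ⟂ DB]
   → C = (-17/5, -14/5)

C = (-17/5, -14/5)
E = (-5, -2)
F = (-4, -2)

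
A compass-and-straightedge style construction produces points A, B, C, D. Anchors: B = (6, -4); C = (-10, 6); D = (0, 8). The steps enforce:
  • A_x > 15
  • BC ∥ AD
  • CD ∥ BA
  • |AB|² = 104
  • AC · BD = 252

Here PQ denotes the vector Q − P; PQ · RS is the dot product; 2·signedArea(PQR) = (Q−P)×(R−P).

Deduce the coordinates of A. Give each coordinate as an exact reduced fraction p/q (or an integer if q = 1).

1. A_x = 16  [BC ∥ AD ∩ CD ∥ BA]
2. A_y = -2  [BC ∥ AD ∩ CD ∥ BA]
   → A = (16, -2)

A = (16, -2)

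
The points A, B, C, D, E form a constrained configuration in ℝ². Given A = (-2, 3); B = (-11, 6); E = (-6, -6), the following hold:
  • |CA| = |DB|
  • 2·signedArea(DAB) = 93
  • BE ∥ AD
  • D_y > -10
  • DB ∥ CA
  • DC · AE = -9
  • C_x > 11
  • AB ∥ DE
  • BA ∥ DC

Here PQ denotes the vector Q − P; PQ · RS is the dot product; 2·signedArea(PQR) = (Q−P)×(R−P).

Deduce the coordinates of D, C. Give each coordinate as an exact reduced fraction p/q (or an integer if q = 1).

C = (12, -12)
D = (3, -9)

1. D_x = 3  [AB ∥ DE ∩ BE ∥ AD]
2. D_y = -9  [AB ∥ DE ∩ BE ∥ AD]
   → D = (3, -9)
3. C_x = 12  [DB ∥ CA ∩ BA ∥ DC]
4. C_y = -12  [DB ∥ CA ∩ BA ∥ DC]
   → C = (12, -12)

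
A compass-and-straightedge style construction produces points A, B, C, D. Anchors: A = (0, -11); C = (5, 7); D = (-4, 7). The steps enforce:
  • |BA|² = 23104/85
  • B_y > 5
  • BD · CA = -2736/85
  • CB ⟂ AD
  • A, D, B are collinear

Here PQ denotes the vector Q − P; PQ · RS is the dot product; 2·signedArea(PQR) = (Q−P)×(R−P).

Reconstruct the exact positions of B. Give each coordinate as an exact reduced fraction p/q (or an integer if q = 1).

B = (-304/85, 433/85)

1. B_x = -304/85  [A, D, B are collinear ∩ CB ⟂ AD]
2. B_y = 433/85  [A, D, B are collinear ∩ CB ⟂ AD]
   → B = (-304/85, 433/85)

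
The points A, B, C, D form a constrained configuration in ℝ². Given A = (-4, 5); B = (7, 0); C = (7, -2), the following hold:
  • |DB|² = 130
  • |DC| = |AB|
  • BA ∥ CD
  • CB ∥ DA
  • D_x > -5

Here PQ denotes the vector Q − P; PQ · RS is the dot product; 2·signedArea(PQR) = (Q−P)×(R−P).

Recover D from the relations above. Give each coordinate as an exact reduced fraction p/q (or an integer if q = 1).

1. D_x = -4  [CB ∥ DA ∩ BA ∥ CD]
2. D_y = 3  [CB ∥ DA ∩ BA ∥ CD]
   → D = (-4, 3)

D = (-4, 3)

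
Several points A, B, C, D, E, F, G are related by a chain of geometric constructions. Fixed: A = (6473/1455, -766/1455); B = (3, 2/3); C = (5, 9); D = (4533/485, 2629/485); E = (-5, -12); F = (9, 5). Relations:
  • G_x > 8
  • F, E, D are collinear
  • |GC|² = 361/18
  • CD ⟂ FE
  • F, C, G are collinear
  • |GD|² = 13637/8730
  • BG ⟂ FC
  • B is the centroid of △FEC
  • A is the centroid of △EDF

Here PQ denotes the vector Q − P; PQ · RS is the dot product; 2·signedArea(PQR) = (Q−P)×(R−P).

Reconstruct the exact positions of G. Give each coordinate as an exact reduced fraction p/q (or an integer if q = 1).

G = (49/6, 35/6)

1. G_x = 49/6  [F, C, G are collinear ∩ BG ⟂ FC]
2. G_y = 35/6  [F, C, G are collinear ∩ BG ⟂ FC]
   → G = (49/6, 35/6)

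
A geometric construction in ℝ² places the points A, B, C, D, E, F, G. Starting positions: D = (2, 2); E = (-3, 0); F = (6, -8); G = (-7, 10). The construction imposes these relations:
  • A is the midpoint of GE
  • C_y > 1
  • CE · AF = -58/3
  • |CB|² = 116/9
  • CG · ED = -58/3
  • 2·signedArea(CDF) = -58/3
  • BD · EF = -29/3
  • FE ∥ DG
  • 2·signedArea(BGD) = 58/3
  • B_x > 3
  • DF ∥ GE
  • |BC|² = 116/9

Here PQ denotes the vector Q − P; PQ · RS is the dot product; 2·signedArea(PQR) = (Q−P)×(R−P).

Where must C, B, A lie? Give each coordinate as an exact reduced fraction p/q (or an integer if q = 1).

A = (-5, 5)
B = (11/3, 8/3)
C = (1/3, 4/3)

1. B_x = 11/3  [2·signedArea(BGD) = 58/3 ∩ BD · EF = -29/3]
2. B_y = 8/3  [2·signedArea(BGD) = 58/3 ∩ BD · EF = -29/3]
   → B = (11/3, 8/3)
3. A_x = -5  [A is the midpoint of GE]
4. A_y = 5  [A is the midpoint of GE]
   → A = (-5, 5)
5. C_x = 1/3  [2·signedArea(CDF) = -58/3 ∩ CE · AF = -58/3]
6. C_y = 4/3  [2·signedArea(CDF) = -58/3 ∩ CE · AF = -58/3]
   → C = (1/3, 4/3)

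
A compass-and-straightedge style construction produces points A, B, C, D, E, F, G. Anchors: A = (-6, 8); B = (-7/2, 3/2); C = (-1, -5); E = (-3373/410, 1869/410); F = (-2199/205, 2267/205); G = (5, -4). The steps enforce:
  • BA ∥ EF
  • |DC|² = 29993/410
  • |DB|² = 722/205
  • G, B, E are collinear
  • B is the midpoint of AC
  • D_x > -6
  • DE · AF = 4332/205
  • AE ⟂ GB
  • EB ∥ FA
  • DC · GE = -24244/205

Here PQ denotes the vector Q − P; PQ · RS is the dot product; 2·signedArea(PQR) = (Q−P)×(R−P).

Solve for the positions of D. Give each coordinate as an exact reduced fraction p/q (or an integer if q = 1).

D = (-2081/410, 1033/410)

1. D_x = -2081/410  [line 969/205·x + -627/205·y + 6498/205 = 0 ∩ |DC|² = 29993/410]
2. D_y = 1033/410  [line 969/205·x + -627/205·y + 6498/205 = 0 ∩ |DC|² = 29993/410]
   → D = (-2081/410, 1033/410)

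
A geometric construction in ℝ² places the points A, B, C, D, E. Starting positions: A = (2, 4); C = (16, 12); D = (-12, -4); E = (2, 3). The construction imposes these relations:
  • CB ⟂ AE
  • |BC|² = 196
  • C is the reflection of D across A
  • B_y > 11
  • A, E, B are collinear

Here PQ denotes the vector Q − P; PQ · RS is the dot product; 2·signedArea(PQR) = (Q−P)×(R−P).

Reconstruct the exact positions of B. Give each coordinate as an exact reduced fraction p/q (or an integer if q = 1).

B = (2, 12)

1. B_x = 2  [A, E, B are collinear ∩ CB ⟂ AE]
2. B_y = 12  [A, E, B are collinear ∩ CB ⟂ AE]
   → B = (2, 12)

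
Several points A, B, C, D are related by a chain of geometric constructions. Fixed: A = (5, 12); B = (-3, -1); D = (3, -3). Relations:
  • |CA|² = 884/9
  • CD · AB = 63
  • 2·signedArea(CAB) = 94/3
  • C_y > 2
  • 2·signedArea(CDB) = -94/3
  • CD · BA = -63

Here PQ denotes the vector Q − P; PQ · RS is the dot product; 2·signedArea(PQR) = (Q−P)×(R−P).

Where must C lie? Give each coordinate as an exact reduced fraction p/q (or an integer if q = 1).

C = (5/3, 8/3)

1. C_x = 5/3  [2·signedArea(CDB) = -94/3 ∩ CD · AB = 63]
2. C_y = 8/3  [2·signedArea(CDB) = -94/3 ∩ CD · AB = 63]
   → C = (5/3, 8/3)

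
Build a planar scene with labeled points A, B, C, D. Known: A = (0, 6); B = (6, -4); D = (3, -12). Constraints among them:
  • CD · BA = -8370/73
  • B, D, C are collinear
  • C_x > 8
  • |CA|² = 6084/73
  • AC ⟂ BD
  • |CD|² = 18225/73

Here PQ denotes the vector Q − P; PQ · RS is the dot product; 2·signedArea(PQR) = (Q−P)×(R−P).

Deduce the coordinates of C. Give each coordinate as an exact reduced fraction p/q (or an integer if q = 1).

C = (624/73, 204/73)

1. C_x = 624/73  [B, D, C are collinear ∩ AC ⟂ BD]
2. C_y = 204/73  [B, D, C are collinear ∩ AC ⟂ BD]
   → C = (624/73, 204/73)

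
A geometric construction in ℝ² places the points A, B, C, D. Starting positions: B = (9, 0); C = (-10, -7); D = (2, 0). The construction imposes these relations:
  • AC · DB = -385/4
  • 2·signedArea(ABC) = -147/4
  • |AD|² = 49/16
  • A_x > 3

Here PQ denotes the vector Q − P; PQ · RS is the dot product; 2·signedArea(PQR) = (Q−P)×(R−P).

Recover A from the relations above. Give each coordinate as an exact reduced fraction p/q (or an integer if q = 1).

A = (15/4, 0)

1. A_x = 15/4  [AC · DB = -385/4 ∩ 2·signedArea(ABC) = -147/4]
2. A_y = 0  [AC · DB = -385/4 ∩ 2·signedArea(ABC) = -147/4]
   → A = (15/4, 0)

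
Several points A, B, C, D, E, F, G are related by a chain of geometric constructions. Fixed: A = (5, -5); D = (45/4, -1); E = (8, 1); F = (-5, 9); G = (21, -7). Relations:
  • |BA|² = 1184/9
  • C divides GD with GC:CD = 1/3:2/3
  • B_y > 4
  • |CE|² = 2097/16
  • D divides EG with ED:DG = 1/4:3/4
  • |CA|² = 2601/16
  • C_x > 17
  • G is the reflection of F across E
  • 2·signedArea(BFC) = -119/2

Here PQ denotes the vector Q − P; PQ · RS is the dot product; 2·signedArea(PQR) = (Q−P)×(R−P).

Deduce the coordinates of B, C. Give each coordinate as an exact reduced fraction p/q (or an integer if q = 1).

B = (-5/3, 13/3)
C = (71/4, -5)

1. C_x = 71/4  [C divides GD with GC:CD = 1/3:2/3]
2. C_y = -5  [C divides GD with GC:CD = 1/3:2/3]
   → C = (71/4, -5)
3. B_x = -5/3  [line 14·x + 91/4·y + -301/4 = 0 ∩ |BA|² = 1184/9]
4. B_y = 13/3  [line 14·x + 91/4·y + -301/4 = 0 ∩ |BA|² = 1184/9]
   → B = (-5/3, 13/3)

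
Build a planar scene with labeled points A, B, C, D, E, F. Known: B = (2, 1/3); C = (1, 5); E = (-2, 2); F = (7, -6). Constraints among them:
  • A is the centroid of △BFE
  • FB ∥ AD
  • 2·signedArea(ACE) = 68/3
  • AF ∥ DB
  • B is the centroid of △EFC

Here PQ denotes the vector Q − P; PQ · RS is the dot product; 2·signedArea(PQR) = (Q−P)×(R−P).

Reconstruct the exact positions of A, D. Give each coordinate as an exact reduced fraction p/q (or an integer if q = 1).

A = (7/3, -11/9)
D = (-8/3, 46/9)

1. A_x = 7/3  [A is the centroid of △BFE]
2. A_y = -11/9  [A is the centroid of △BFE]
   → A = (7/3, -11/9)
3. D_x = -8/3  [AF ∥ DB ∩ FB ∥ AD]
4. D_y = 46/9  [AF ∥ DB ∩ FB ∥ AD]
   → D = (-8/3, 46/9)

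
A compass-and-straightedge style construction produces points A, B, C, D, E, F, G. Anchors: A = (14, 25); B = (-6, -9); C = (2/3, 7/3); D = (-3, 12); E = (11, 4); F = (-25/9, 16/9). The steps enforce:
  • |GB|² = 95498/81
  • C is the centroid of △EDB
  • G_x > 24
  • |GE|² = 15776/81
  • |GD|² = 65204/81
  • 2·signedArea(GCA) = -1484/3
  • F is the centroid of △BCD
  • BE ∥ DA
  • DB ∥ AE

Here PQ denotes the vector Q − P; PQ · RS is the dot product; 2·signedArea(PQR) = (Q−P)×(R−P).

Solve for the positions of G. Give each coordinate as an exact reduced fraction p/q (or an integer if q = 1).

1. G_x = 223/9  [line -68/3·x + 40/3·y + 1436/3 = 0 ∩ |GD|² = 65204/81]
2. G_y = 56/9  [line -68/3·x + 40/3·y + 1436/3 = 0 ∩ |GD|² = 65204/81]
   → G = (223/9, 56/9)

G = (223/9, 56/9)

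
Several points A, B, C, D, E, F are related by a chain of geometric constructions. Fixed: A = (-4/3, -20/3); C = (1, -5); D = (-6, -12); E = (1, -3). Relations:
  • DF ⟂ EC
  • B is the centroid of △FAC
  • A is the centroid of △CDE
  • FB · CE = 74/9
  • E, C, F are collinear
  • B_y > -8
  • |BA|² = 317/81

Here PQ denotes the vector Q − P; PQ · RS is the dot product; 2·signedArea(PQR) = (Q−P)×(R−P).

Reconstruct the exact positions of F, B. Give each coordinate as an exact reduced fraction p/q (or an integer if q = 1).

B = (2/9, -71/9)
F = (1, -12)

1. F_x = 1  [E, C, F are collinear ∩ DF ⟂ EC]
2. F_y = -12  [E, C, F are collinear ∩ DF ⟂ EC]
   → F = (1, -12)
3. B_x = 2/9  [B is the centroid of △FAC]
4. B_y = -71/9  [B is the centroid of △FAC]
   → B = (2/9, -71/9)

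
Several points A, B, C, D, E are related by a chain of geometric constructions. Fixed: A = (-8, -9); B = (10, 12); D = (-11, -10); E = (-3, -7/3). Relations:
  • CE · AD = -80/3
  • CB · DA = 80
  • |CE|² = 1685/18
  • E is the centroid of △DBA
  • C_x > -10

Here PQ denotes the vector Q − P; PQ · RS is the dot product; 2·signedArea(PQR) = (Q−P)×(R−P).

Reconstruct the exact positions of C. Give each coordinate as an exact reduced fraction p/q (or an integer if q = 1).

C = (-19/2, -19/2)

1. C_x = -19/2  [line 3·x + 1·y + 38 = 0 ∩ |CE|² = 1685/18]
2. C_y = -19/2  [line 3·x + 1·y + 38 = 0 ∩ |CE|² = 1685/18]
   → C = (-19/2, -19/2)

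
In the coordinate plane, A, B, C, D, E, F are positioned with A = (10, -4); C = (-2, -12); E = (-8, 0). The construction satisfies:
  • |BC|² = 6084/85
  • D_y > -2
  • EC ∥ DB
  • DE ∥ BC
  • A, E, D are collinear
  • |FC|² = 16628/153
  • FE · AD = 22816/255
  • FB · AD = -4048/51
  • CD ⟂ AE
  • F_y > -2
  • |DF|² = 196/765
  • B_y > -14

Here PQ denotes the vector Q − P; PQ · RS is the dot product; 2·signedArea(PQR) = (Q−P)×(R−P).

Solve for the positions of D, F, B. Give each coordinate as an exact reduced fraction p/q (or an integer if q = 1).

1. D_x = 22/85  [A, E, D are collinear ∩ CD ⟂ AE]
2. D_y = -156/85  [A, E, D are collinear ∩ CD ⟂ AE]
   → D = (22/85, -156/85)
3. F_x = 64/85  [line 828/85·x + -184/85·y + -2944/255 = 0 ∩ |FC|² = 16628/153]
4. F_y = -496/255  [line 828/85·x + -184/85·y + -2944/255 = 0 ∩ |FC|² = 16628/153]
   → F = (64/85, -496/255)
5. B_x = 532/85  [FB · AD = -4048/51 ∩ DE ∥ BC]
6. B_y = -1176/85  [FB · AD = -4048/51 ∩ DE ∥ BC]
   → B = (532/85, -1176/85)

B = (532/85, -1176/85)
D = (22/85, -156/85)
F = (64/85, -496/255)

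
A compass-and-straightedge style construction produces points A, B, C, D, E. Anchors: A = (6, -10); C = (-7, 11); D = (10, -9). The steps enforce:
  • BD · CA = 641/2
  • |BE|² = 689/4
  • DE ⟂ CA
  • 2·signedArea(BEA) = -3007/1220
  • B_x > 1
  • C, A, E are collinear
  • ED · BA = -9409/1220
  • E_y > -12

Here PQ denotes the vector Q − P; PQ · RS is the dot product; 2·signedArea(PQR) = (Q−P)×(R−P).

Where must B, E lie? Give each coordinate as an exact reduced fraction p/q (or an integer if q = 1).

B = (3/2, 1)
E = (4063/610, -6751/610)

1. E_x = 4063/610  [C, A, E are collinear ∩ DE ⟂ CA]
2. E_y = -6751/610  [C, A, E are collinear ∩ DE ⟂ CA]
   → E = (4063/610, -6751/610)
3. B_x = 3/2  [BD · CA = 641/2 ∩ ED · BA = -9409/1220]
4. B_y = 1  [BD · CA = 641/2 ∩ ED · BA = -9409/1220]
   → B = (3/2, 1)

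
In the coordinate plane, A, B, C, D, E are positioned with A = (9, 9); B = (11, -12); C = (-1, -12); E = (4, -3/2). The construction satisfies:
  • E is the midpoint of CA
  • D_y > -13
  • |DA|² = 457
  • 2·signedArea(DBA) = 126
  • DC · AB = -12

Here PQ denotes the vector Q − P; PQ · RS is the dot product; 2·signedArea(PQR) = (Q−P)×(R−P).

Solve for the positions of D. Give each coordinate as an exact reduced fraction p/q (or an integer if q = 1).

D = (5, -12)

1. D_x = 5  [DC · AB = -12 ∩ 2·signedArea(DBA) = 126]
2. D_y = -12  [DC · AB = -12 ∩ 2·signedArea(DBA) = 126]
   → D = (5, -12)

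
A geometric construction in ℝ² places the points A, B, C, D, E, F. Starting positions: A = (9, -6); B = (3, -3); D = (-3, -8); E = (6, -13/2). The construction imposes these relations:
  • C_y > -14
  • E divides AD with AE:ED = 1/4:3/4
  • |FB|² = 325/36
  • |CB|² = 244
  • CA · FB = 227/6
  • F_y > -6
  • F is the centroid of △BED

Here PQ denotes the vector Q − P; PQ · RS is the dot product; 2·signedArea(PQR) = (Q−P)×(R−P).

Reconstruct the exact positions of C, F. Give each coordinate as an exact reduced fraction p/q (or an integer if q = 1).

C = (-9, -13)
F = (2, -35/6)

1. F_x = 2  [F is the centroid of △BED]
2. F_y = -35/6  [F is the centroid of △BED]
   → F = (2, -35/6)
3. C_x = -9  [line -1·x + -17/6·y + -275/6 = 0 ∩ |CB|² = 244]
4. C_y = -13  [line -1·x + -17/6·y + -275/6 = 0 ∩ |CB|² = 244]
   → C = (-9, -13)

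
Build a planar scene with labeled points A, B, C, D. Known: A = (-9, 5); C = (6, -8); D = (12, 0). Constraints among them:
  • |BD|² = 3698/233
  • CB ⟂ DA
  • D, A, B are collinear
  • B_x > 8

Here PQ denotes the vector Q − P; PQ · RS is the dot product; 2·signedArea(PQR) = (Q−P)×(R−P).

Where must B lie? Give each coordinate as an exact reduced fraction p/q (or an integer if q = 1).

B = (1893/233, 215/233)

1. B_x = 1893/233  [D, A, B are collinear ∩ CB ⟂ DA]
2. B_y = 215/233  [D, A, B are collinear ∩ CB ⟂ DA]
   → B = (1893/233, 215/233)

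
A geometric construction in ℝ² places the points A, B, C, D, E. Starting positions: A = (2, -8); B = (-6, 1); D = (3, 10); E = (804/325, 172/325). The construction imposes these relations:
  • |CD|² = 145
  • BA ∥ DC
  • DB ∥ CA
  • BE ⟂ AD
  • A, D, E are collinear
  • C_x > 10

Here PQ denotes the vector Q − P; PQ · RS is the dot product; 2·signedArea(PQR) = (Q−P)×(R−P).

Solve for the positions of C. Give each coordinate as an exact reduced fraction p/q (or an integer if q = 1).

C = (11, 1)

1. C_x = 11  [DB ∥ CA ∩ BA ∥ DC]
2. C_y = 1  [DB ∥ CA ∩ BA ∥ DC]
   → C = (11, 1)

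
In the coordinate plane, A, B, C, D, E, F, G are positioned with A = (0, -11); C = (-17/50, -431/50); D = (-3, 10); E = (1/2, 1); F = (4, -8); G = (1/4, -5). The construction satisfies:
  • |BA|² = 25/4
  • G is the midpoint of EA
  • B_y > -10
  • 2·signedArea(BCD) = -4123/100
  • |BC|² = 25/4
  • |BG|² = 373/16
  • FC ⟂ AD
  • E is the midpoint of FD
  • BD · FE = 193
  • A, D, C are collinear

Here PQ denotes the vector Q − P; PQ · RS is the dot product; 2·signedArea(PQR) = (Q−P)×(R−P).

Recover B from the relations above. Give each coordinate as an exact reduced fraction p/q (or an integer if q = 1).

1. B_x = 2  [2·signedArea(BCD) = -4123/100 ∩ BD · FE = 193]
2. B_y = -19/2  [2·signedArea(BCD) = -4123/100 ∩ BD · FE = 193]
   → B = (2, -19/2)

B = (2, -19/2)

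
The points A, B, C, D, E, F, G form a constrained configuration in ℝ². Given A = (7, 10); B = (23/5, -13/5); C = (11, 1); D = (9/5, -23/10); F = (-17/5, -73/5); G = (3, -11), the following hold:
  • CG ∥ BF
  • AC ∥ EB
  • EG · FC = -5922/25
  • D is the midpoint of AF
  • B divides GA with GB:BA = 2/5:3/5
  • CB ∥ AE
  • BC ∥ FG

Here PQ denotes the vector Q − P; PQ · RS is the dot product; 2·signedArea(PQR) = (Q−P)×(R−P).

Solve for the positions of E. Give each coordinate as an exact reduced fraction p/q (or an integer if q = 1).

E = (3/5, 32/5)

1. E_x = 3/5  [AC ∥ EB ∩ CB ∥ AE]
2. E_y = 32/5  [AC ∥ EB ∩ CB ∥ AE]
   → E = (3/5, 32/5)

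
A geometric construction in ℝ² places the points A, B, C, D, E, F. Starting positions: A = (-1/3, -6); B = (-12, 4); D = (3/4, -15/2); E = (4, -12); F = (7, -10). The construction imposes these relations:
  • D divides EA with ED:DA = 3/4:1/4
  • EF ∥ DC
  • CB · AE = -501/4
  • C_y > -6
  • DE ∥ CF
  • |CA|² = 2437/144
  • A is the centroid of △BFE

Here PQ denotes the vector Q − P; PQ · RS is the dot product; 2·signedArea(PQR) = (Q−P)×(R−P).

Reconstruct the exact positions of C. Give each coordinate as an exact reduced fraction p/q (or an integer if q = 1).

C = (15/4, -11/2)

1. C_x = 15/4  [DE ∥ CF ∩ EF ∥ DC]
2. C_y = -11/2  [DE ∥ CF ∩ EF ∥ DC]
   → C = (15/4, -11/2)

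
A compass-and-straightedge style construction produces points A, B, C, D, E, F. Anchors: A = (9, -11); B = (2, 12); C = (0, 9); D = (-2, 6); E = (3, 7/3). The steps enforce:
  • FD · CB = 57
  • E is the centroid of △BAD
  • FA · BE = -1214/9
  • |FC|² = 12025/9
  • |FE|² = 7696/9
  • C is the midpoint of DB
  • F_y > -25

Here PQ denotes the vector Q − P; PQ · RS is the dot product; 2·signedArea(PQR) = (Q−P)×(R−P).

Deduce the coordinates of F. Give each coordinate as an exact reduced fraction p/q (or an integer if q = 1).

1. F_x = 15  [FD · CB = 57 ∩ FA · BE = -1214/9]
2. F_y = -73/3  [FD · CB = 57 ∩ FA · BE = -1214/9]
   → F = (15, -73/3)

F = (15, -73/3)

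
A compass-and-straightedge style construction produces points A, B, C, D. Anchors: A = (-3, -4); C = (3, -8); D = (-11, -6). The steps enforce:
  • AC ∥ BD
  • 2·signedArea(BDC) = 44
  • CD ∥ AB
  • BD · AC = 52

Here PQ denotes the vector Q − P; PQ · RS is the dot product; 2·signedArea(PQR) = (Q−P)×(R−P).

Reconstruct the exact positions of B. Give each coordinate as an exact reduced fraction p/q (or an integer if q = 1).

1. B_x = -17  [AC ∥ BD ∩ CD ∥ AB]
2. B_y = -2  [AC ∥ BD ∩ CD ∥ AB]
   → B = (-17, -2)

B = (-17, -2)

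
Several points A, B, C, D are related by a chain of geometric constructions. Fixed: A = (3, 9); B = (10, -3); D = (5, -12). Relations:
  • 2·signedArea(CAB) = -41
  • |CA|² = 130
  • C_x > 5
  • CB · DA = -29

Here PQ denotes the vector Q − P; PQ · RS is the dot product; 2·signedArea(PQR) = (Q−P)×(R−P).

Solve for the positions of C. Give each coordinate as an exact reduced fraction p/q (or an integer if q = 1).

1. C_x = 6  [2·signedArea(CAB) = -41 ∩ CB · DA = -29]
2. C_y = -2  [2·signedArea(CAB) = -41 ∩ CB · DA = -29]
   → C = (6, -2)

C = (6, -2)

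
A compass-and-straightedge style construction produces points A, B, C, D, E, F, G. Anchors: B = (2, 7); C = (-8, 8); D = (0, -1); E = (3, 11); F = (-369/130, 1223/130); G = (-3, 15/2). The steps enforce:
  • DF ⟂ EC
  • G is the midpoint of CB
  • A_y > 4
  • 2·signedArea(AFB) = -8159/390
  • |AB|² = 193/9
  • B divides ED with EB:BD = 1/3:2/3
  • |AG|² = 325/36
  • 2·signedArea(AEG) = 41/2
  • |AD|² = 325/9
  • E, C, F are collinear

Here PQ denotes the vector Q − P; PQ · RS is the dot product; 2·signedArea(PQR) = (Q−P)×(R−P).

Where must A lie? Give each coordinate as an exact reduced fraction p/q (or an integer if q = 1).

1. A_x = -2  [2·signedArea(AEG) = 41/2 ∩ 2·signedArea(AFB) = -8159/390]
2. A_y = 14/3  [2·signedArea(AEG) = 41/2 ∩ 2·signedArea(AFB) = -8159/390]
   → A = (-2, 14/3)

A = (-2, 14/3)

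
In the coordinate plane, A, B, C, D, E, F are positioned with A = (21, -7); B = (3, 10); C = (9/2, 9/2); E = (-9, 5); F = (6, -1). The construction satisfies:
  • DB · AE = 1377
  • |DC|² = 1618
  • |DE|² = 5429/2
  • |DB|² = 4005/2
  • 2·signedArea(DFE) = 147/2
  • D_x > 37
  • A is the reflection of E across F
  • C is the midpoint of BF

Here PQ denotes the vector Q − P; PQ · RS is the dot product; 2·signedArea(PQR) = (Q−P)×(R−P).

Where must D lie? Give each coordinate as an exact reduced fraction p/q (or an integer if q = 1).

D = (75/2, -37/2)

1. D_x = 75/2  [DB · AE = 1377 ∩ 2·signedArea(DFE) = 147/2]
2. D_y = -37/2  [DB · AE = 1377 ∩ 2·signedArea(DFE) = 147/2]
   → D = (75/2, -37/2)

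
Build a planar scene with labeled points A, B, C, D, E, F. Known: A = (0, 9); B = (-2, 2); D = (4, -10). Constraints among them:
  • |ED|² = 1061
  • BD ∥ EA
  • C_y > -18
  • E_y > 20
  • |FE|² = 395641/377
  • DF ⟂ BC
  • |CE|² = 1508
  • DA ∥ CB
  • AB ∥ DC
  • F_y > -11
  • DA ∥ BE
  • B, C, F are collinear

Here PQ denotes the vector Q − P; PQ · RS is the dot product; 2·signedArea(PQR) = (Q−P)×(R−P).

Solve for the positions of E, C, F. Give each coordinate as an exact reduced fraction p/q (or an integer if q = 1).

C = (2, -17)
E = (-6, 21)
F = (254/377, -4034/377)

1. E_x = -6  [BD ∥ EA ∩ DA ∥ BE]
2. E_y = 21  [BD ∥ EA ∩ DA ∥ BE]
   → E = (-6, 21)
3. C_x = 2  [DA ∥ CB ∩ AB ∥ DC]
4. C_y = -17  [DA ∥ CB ∩ AB ∥ DC]
   → C = (2, -17)
5. F_x = 254/377  [B, C, F are collinear ∩ DF ⟂ BC]
6. F_y = -4034/377  [B, C, F are collinear ∩ DF ⟂ BC]
   → F = (254/377, -4034/377)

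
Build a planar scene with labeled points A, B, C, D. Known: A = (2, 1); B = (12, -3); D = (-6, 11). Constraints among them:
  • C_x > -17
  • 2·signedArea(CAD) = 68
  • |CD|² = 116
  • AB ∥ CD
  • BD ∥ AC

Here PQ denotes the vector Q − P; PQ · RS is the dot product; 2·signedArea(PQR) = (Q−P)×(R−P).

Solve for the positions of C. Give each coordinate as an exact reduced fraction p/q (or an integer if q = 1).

C = (-16, 15)

1. C_x = -16  [AB ∥ CD ∩ BD ∥ AC]
2. C_y = 15  [AB ∥ CD ∩ BD ∥ AC]
   → C = (-16, 15)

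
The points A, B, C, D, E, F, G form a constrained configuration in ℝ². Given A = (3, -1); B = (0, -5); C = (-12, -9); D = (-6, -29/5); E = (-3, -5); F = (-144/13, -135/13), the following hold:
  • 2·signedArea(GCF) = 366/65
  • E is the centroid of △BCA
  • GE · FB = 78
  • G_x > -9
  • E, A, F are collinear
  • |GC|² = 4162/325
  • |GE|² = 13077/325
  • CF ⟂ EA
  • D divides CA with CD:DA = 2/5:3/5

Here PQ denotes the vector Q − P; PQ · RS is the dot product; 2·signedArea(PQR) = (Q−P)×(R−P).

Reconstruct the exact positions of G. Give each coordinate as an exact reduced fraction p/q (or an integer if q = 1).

1. G_x = -111/13  [GE · FB = 78 ∩ 2·signedArea(GCF) = 366/65]
2. G_y = -526/65  [GE · FB = 78 ∩ 2·signedArea(GCF) = 366/65]
   → G = (-111/13, -526/65)

G = (-111/13, -526/65)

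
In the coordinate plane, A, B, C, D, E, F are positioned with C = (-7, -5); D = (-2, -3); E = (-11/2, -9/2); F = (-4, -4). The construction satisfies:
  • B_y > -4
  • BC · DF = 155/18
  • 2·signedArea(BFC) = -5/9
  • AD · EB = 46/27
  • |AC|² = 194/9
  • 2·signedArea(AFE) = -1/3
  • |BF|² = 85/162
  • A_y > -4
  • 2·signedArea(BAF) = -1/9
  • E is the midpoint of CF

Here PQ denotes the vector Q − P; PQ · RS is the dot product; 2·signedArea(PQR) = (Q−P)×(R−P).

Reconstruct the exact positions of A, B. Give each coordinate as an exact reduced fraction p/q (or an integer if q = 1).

A = (-8/3, -10/3)
B = (-61/18, -65/18)

1. A_x = -8/3  [line 1/2·x + -3/2·y + -11/3 = 0 ∩ |AC|² = 194/9]
2. A_y = -10/3  [line 1/2·x + -3/2·y + -11/3 = 0 ∩ |AC|² = 194/9]
   → A = (-8/3, -10/3)
3. B_x = -61/18  [AD · EB = 46/27 ∩ 2·signedArea(BFC) = -5/9]
4. B_y = -65/18  [AD · EB = 46/27 ∩ 2·signedArea(BFC) = -5/9]
   → B = (-61/18, -65/18)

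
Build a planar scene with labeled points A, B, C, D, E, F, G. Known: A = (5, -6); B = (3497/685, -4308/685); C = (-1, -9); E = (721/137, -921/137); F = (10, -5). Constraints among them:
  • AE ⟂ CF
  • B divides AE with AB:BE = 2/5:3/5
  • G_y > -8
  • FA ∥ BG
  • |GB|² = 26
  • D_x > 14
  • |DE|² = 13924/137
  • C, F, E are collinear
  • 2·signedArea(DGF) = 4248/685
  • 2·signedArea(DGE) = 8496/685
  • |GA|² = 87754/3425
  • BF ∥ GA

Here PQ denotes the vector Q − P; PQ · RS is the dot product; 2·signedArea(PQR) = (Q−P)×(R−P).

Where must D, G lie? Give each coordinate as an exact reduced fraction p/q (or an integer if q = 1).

1. G_x = 72/685  [BF ∥ GA ∩ FA ∥ BG]
2. G_y = -4993/685  [BF ∥ GA ∩ FA ∥ BG]
   → G = (72/685, -4993/685)
3. D_x = 2019/137  [2·signedArea(DGE) = 8496/685 ∩ 2·signedArea(DGF) = 4248/685]
4. D_y = -449/137  [2·signedArea(DGE) = 8496/685 ∩ 2·signedArea(DGF) = 4248/685]
   → D = (2019/137, -449/137)

D = (2019/137, -449/137)
G = (72/685, -4993/685)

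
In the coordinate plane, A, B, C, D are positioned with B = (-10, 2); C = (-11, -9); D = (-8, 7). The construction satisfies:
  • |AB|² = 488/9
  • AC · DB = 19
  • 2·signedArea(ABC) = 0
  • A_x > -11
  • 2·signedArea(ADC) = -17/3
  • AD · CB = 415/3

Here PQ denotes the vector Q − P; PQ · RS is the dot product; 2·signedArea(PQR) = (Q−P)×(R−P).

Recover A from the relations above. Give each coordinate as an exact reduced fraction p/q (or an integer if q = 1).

1. A_x = -32/3  [2·signedArea(ABC) = 0 ∩ AC · DB = 19]
2. A_y = -16/3  [2·signedArea(ABC) = 0 ∩ AC · DB = 19]
   → A = (-32/3, -16/3)

A = (-32/3, -16/3)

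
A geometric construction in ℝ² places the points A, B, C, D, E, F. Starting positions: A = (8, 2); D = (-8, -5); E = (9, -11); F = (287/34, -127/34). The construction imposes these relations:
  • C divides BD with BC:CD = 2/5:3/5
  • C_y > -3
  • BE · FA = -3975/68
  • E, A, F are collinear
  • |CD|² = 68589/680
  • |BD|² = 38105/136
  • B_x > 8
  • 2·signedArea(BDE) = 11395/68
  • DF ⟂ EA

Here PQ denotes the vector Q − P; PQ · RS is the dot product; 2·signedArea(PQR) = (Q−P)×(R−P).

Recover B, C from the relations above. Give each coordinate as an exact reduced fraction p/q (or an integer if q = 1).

1. B_x = 559/68  [2·signedArea(BDE) = 11395/68 ∩ BE · FA = -3975/68]
2. B_y = -59/68  [2·signedArea(BDE) = 11395/68 ∩ BE · FA = -3975/68]
   → B = (559/68, -59/68)
3. C_x = 589/340  [C divides BD with BC:CD = 2/5:3/5]
4. C_y = -857/340  [C divides BD with BC:CD = 2/5:3/5]
   → C = (589/340, -857/340)

B = (559/68, -59/68)
C = (589/340, -857/340)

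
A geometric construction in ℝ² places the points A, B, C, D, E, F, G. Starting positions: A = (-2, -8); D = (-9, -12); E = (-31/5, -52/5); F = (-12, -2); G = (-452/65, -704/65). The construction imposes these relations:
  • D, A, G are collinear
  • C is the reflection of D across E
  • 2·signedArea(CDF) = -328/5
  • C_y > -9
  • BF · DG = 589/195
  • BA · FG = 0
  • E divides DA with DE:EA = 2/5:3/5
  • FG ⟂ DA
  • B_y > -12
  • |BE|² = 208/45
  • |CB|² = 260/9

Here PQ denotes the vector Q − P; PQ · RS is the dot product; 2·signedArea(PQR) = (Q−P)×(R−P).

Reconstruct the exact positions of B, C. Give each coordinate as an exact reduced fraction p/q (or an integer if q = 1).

B = (-121/15, -172/15)
C = (-17/5, -44/5)

1. B_x = -121/15  [BA · FG = 0 ∩ BF · DG = 589/195]
2. B_y = -172/15  [BA · FG = 0 ∩ BF · DG = 589/195]
   → B = (-121/15, -172/15)
3. C_x = -17/5  [C is the reflection of D across E]
4. C_y = -44/5  [C is the reflection of D across E]
   → C = (-17/5, -44/5)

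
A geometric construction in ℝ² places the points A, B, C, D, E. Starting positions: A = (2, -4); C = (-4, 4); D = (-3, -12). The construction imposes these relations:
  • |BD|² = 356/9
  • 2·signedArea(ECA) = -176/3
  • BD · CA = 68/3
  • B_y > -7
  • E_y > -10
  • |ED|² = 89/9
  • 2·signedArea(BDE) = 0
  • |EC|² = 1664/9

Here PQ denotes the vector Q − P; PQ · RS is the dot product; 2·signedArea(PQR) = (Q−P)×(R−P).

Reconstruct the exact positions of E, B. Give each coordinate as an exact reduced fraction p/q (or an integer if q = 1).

1. E_x = -4/3  [line 8·x + 6·y + 200/3 = 0 ∩ |ED|² = 89/9]
2. E_y = -28/3  [line 8·x + 6·y + 200/3 = 0 ∩ |ED|² = 89/9]
   → E = (-4/3, -28/3)
3. B_x = 1/3  [2·signedArea(BDE) = 0 ∩ BD · CA = 68/3]
4. B_y = -20/3  [2·signedArea(BDE) = 0 ∩ BD · CA = 68/3]
   → B = (1/3, -20/3)

B = (1/3, -20/3)
E = (-4/3, -28/3)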